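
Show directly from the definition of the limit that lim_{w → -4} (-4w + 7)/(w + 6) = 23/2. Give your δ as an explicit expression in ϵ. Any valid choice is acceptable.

δ = min(1, (2/31)ϵ)

Fix ϵ > 0. We want δ > 0 with 0 < |w + 4| < δ ⇒ |(-4w + 7)/(w + 6) − (23/2)| < ϵ.
Combining over a common denominator, (-4w + 7)/(w + 6) − (23/2) = [(-4w + 7)·2 − 23·(w + 6)] / [2·(w + 6)] = -31(w + 4) / (2(w + 6)).
So |(-4w + 7)/(w + 6) − (23/2)| = 31|w + 4| / (2·|w + 6|).
Require δ ≤ 1, so |w + 6| ≥ |2| − |w + 4| > 2 − 1 = 1.
Hence |(-4w + 7)/(w + 6) − (23/2)| < 31|w + 4|/(2·1) = (31/2)|w + 4|, which is < ϵ once |w + 4| < (2/31)ϵ.
Take δ = min(1, (2/31)ϵ). Then 0 < |w + 4| < δ forces both bounds, so |(-4w + 7)/(w + 6) − (23/2)| < ϵ.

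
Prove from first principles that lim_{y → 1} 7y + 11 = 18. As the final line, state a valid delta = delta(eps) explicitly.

delta = eps/7

Suppose eps > 0. We need delta > 0 so that 0 < |y − 1| < delta implies |(7y + 11) − 18| < eps.
|(7y + 11) − 18| = |7y - 7| = 7|y − 1|.
So 7|y − 1| < eps exactly when |y − 1| < eps/7.
Choosing delta = eps/7 gives |(7y + 11) − 18| = 7|y − 1| < eps whenever |y − 1| < delta.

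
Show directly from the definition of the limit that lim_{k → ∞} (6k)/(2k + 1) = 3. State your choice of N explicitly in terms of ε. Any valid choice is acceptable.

Suppose ε > 0. For k ≥ 1, |(6k)/(2k + 1) − 3| = |-6|/(2(2k + 1)) = 6/(2(2k + 1)).
Since 2k + 1 ≥ 2k for k ≥ 1, this is ≤ 6/(2·2k) = (3/2)/k.
So |(6k)/(2k + 1) − 3| < ε whenever k > (3/2)/ε.
Take N = (3/2)/ε. If k > N then |(6k)/(2k + 1) − 3| ≤ (3/2)/k < ε.

N = (3/2)/ε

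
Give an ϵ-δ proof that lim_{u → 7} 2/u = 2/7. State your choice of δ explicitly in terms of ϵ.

δ = min(7/2, (49/4)ϵ)

Let ϵ > 0 be given. We seek δ > 0 such that 0 < |u − 7| < δ implies |2/u − (2/7)| < ϵ.
|2/u − (2/7)| = 2·|7 − u|/(7·|u|) = 2|u − 7|/(7|u|).
Restrict δ ≤ 7/2. Then |u − 7| < 7/2 gives |u| > 7/2, so 7|u| > 49/2.
Then |2/u − (2/7)| < 2|u − 7|/(49/2), which is < ϵ when |u − 7| < (49/4)ϵ.
Take δ = min(7/2, (49/4)ϵ). Then 0 < |u − 7| < δ gives both |u − 7| < 7/2 and |u − 7| < (49/4)ϵ, so |2/u − (2/7)| < ϵ.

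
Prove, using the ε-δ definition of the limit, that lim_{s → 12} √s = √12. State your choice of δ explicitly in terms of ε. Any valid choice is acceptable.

Let ε > 0. We want δ > 0 such that 0 < |s − 12| < δ implies |√s − √12| < ε.
Multiplying by the conjugate, |√s − √12| = |s − 12|/(√s + √12).
Restrict δ ≤ 12 so that |s − 12| < 12 forces s > 0, and then √s + √12 > √12.
Hence |√s − √12| < |s − 12|/√12, which is < ε once |s − 12| < √12·ε.
Take δ = min(12, √12·ε). If 0 < |s − 12| < δ then s > 0 and |√s − √12| < |s − 12|/√12 < ε.

δ = min(12, √12·ε)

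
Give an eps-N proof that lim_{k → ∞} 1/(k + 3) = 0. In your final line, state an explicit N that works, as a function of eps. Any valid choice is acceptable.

N = 1/eps

Let eps > 0. For k ≥ 1, |1/(k + 3) − 0| = 1/(k + 3) ≤ 1/k.
We need 1/k < eps, i.e. k > 1/eps.
Take N = 1/eps. If k > N then |1/(k + 3)| ≤ 1/k < eps.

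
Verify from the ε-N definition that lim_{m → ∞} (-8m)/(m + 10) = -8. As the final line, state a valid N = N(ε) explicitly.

Suppose ε > 0. For m ≥ 1, |(-8m)/(m + 10) + 8| = |80|/((m + 10)) = 80/((m + 10)).
Since m + 10 ≥ m for m ≥ 1, this is ≤ 80/(m) = 80/m.
So |(-8m)/(m + 10) + 8| < ε whenever m > 80/ε.
Take N = 80/ε. If m > N then |(-8m)/(m + 10) + 8| ≤ 80/m < ε.

N = 80/ε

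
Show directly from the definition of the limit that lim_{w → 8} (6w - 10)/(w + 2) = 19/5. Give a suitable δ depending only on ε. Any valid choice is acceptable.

Let ε > 0 be given. We want δ > 0 with 0 < |w − 8| < δ ⇒ |(6w - 10)/(w + 2) − (19/5)| < ε.
Combining over a common denominator, (6w - 10)/(w + 2) − (19/5) = [(6w - 10)·10 − 38·(w + 2)] / [10·(w + 2)] = 22(w − 8) / (10(w + 2)).
So |(6w - 10)/(w + 2) − (19/5)| = 22|w − 8| / (10·|w + 2|).
Require δ ≤ 5, so |w + 2| ≥ |10| − |w − 8| > 10 − 5 = 5.
Hence |(6w - 10)/(w + 2) − (19/5)| < 22|w − 8|/(10·5) = (11/25)|w − 8|, which is < ε once |w − 8| < (25/11)ε.
Take δ = min(5, (25/11)ε). Then 0 < |w − 8| < δ forces both bounds, so |(6w - 10)/(w + 2) − (19/5)| < ε.

δ = min(5, (25/11)ε)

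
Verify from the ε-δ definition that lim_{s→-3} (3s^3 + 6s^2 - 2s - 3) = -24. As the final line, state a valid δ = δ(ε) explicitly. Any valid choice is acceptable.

δ = min(1, ε/67)

Let ε > 0. We want δ > 0 such that 0 < |s + 3| < δ implies |(3s^3 + 6s^2 - 2s - 3) + 24| < ε.
(3s^3 + 6s^2 - 2s - 3) + 24 = 3s^3 + 6s^2 - 2s + 21 = (s + 3)(3s^2 - 3s + 7).
So |(3s^3 + 6s^2 - 2s - 3) + 24| = |s + 3|·|3s^2 - 3s + 7|.
Require δ ≤ 1. Then |s + 3| < 1 gives |s| < 4, and by the triangle inequality |3s^2 - 3s + 7| ≤ 3·4^2 + 3·4 + 7 = 67.
Hence |(3s^3 + 6s^2 - 2s - 3) + 24| ≤ 67|s + 3| < ε provided |s + 3| < ε/67.
Choosing δ = min(1, ε/67) ensures both conditions, hence |(3s^3 + 6s^2 - 2s - 3) + 24| < ε.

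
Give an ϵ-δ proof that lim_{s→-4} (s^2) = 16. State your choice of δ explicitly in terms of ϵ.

Let ϵ > 0 be given. We seek δ > 0 with 0 < |s + 4| < δ ⇒ |s^2 − 16| < ϵ.
Factor: s^2 − 16 = (s + 4)(s - 4), so |s^2 − 16| = |s + 4|·|s - 4|.
Impose δ ≤ 1 so that |s| < 5; then |s - 4| ≤ 9.
Hence |s^2 − 16| ≤ 9|s + 4|, which is < ϵ once |s + 4| < ϵ/9.
Take δ = min(1, ϵ/9). If 0 < |s + 4| < δ then both bounds hold and |s^2 − 16| ≤ 9|s + 4| < 9·(ϵ/9) = ϵ.

δ = min(1, ϵ/9)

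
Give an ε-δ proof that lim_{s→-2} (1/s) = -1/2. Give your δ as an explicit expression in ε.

δ = min(1, 2ε)

Suppose ε > 0. We seek δ > 0 such that 0 < |s + 2| < δ implies |1/s + 1/2| < ε.
|1/s + 1/2| = |-2 − s|/(2·|s|) = |s + 2|/(2|s|).
Require δ ≤ 1 so that |s| > 2 − 1 = 1, hence 2|s| > 2.
Then |1/s + 1/2| < |s + 2|/2, which is < ε when |s + 2| < 2ε.
Take δ = min(1, 2ε). Then 0 < |s + 2| < δ gives both |s + 2| < 1 and |s + 2| < 2ε, so |1/s + 1/2| < ε.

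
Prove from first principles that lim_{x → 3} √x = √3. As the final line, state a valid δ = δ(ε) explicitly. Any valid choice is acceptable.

δ = min(3, √3·ε)

Suppose ε > 0. We want δ > 0 such that 0 < |x − 3| < δ implies |√x − √3| < ε.
Rationalise: √x − √3 = (x − 3)/(√x + √3), so |√x − √3| = |x − 3|/(√x + √3).
Restrict δ ≤ 3 so that |x − 3| < 3 forces x > 0, and then √x + √3 > √3.
Hence |√x − √3| < |x − 3|/√3, which is < ε once |x − 3| < √3·ε.
Take δ = min(3, √3·ε). If 0 < |x − 3| < δ then x > 0 and |√x − √3| < |x − 3|/√3 < ε.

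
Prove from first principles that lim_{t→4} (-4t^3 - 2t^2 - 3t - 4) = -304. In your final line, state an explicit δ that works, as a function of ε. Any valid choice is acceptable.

Let ε > 0 be given. We want δ > 0 such that 0 < |t − 4| < δ implies |(-4t^3 - 2t^2 - 3t - 4) + 304| < ε.
(-4t^3 - 2t^2 - 3t - 4) + 304 = -4t^3 - 2t^2 - 3t + 300 = (t − 4)(-4t^2 - 18t - 75).
So |(-4t^3 - 2t^2 - 3t - 4) + 304| = |t − 4|·|-4t^2 - 18t - 75|.
Require δ ≤ 1. Then |t − 4| < 1 gives |t| < 5, and by the triangle inequality |-4t^2 - 18t - 75| ≤ 4·5^2 + 18·5 + 75 = 265.
Hence |(-4t^3 - 2t^2 - 3t - 4) + 304| ≤ 265|t − 4| < ε provided |t − 4| < ε/265.
Take δ = min(1, ε/265). Then 0 < |t − 4| < δ gives both |t − 4| < 1 and |t − 4| < ε/265, so |(-4t^3 - 2t^2 - 3t - 4) + 304| < ε.

δ = min(1, ε/265)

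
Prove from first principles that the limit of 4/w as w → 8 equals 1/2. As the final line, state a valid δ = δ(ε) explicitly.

Let ε > 0 be given. We seek δ > 0 such that 0 < |w − 8| < δ implies |4/w − (1/2)| < ε.
|4/w − (1/2)| = 4·|8 − w|/(8·|w|) = 4|w − 8|/(8|w|).
Restrict δ ≤ 4. Then |w − 8| < 4 gives |w| > 4, so 8|w| > 32.
Then |4/w − (1/2)| < 4|w − 8|/32, which is < ε when |w − 8| < 8ε.
Take δ = min(4, 8ε). Then 0 < |w − 8| < δ gives both |w − 8| < 4 and |w − 8| < 8ε, so |4/w − (1/2)| < ε.

δ = min(4, 8ε)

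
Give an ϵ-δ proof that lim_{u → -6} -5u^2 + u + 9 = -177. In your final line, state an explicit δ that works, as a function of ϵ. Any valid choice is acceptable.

Fix ϵ > 0. We want δ > 0 such that 0 < |u + 6| < δ implies |(-5u^2 + u + 9) + 177| < ϵ.
(-5u^2 + u + 9) + 177 = -5u^2 + u + 186 = (u + 6)(-5u + 31).
So |(-5u^2 + u + 9) + 177| = |u + 6|·|-5u + 31|.
Assume first that |u + 6| < 1, so |u| < 7. Then |-5u + 31| ≤ 5·7 + 31 = 66.
Hence |(-5u^2 + u + 9) + 177| ≤ 66|u + 6| < ϵ provided |u + 6| < ϵ/66.
Choosing δ = min(1, ϵ/66) ensures both conditions, hence |(-5u^2 + u + 9) + 177| < ϵ.

δ = min(1, ϵ/66)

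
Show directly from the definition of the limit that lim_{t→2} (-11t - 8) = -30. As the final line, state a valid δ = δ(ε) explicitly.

Fix ε > 0. We need δ > 0 so that 0 < |t − 2| < δ implies |(-11t - 8) + 30| < ε.
|(-11t - 8) + 30| = |-11t + 22| = 11|t − 2|.
Thus it suffices that |t − 2| < ε/11.
Choosing δ = ε/11 gives |(-11t - 8) + 30| = 11|t − 2| < ε whenever |t − 2| < δ.

δ = ε/11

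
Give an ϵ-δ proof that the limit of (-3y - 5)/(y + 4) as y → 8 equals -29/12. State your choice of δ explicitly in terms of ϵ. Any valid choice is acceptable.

Fix ϵ > 0. We want δ > 0 with 0 < |y − 8| < δ ⇒ |(-3y - 5)/(y + 4) + 29/12| < ϵ.
Combining over a common denominator, (-3y - 5)/(y + 4) + 29/12 = [(-3y - 5)·12 − (-29)·(y + 4)] / [12·(y + 4)] = -7(y − 8) / (12(y + 4)).
So |(-3y - 5)/(y + 4) + 29/12| = 7|y − 8| / (12·|y + 4|).
Restrict δ ≤ 6. Then |y − 8| < 6 gives |y + 4| = |(y − 8) + 12| ≥ 12 − 6 = 6.
Hence |(-3y - 5)/(y + 4) + 29/12| < 7|y − 8|/(12·6) = (7/72)|y − 8|, which is < ϵ once |y − 8| < (72/7)ϵ.
Take δ = min(6, (72/7)ϵ). Then 0 < |y − 8| < δ forces both bounds, so |(-3y - 5)/(y + 4) + 29/12| < ϵ.

δ = min(6, (72/7)ϵ)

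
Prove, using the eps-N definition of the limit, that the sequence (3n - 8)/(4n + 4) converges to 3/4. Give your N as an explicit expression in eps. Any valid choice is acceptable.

N = (11/4)/eps

Suppose eps > 0. For n ≥ 1, |(3n - 8)/(4n + 4) − (3/4)| = |-44|/(4(4n + 4)) = 44/(4(4n + 4)).
Since 4n + 4 ≥ 4n for n ≥ 1, this is ≤ 44/(4·4n) = (11/4)/n.
So |(3n - 8)/(4n + 4) − (3/4)| < eps whenever n > (11/4)/eps.
Take N = (11/4)/eps. If n > N then |(3n - 8)/(4n + 4) − (3/4)| ≤ (11/4)/n < eps.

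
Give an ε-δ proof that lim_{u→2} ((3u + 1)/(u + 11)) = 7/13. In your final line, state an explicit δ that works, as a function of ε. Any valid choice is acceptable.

Let ε > 0. We want δ > 0 with 0 < |u − 2| < δ ⇒ |(3u + 1)/(u + 11) − (7/13)| < ε.
Combining over a common denominator, (3u + 1)/(u + 11) − (7/13) = [(3u + 1)·13 − 7·(u + 11)] / [13·(u + 11)] = 32(u − 2) / (13(u + 11)).
So |(3u + 1)/(u + 11) − (7/13)| = 32|u − 2| / (13·|u + 11|).
Restrict δ ≤ 13/2. Then |u − 2| < 13/2 gives |u + 11| = |(u − 2) + 13| ≥ 13 − 13/2 = 13/2.
Hence |(3u + 1)/(u + 11) − (7/13)| < 32|u − 2|/(13·(13/2)) = (64/169)|u − 2|, which is < ε once |u − 2| < (169/64)ε.
Take δ = min(13/2, (169/64)ε). Then 0 < |u − 2| < δ forces both bounds, so |(3u + 1)/(u + 11) − (7/13)| < ε.

δ = min(13/2, (169/64)ε)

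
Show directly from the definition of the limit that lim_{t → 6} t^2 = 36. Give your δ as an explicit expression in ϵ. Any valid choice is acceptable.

Let ϵ > 0. We seek δ > 0 with 0 < |t − 6| < δ ⇒ |t^2 − 36| < ϵ.
Factor: t^2 − 36 = (t − 6)(t + 6), so |t^2 − 36| = |t − 6|·|t + 6|.
Restrict δ ≤ 2. Then |t − 6| < 2 gives |t| < 8, so by the triangle inequality |t + 6| ≤ 8 + 6 = 14.
Hence |t^2 − 36| ≤ 14|t − 6|, which is < ϵ once |t − 6| < ϵ/14.
Take δ = min(2, ϵ/14). If 0 < |t − 6| < δ then both bounds hold and |t^2 − 36| ≤ 14|t − 6| < 14·(ϵ/14) = ϵ.

δ = min(2, ϵ/14)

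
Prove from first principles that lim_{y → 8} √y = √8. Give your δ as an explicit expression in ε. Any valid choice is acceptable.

δ = min(8, √8·ε)

Let ε > 0. We want δ > 0 such that 0 < |y − 8| < δ implies |√y − √8| < ε.
Rationalise: √y − √8 = (y − 8)/(√y + √8), so |√y − √8| = |y − 8|/(√y + √8).
Restrict δ ≤ 8 so that |y − 8| < 8 forces y > 0, and then √y + √8 > √8.
Hence |√y − √8| < |y − 8|/√8, which is < ε once |y − 8| < √8·ε.
Take δ = min(8, √8·ε). If 0 < |y − 8| < δ then y > 0 and |√y − √8| < |y − 8|/√8 < ε.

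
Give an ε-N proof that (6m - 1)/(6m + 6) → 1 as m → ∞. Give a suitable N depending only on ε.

N = (7/6)/ε

Fix ε > 0. For m ≥ 1, |(6m - 1)/(6m + 6) − 1| = |-42|/(6(6m + 6)) = 42/(6(6m + 6)).
Since 6m + 6 ≥ 6m for m ≥ 1, this is ≤ 42/(6·6m) = (7/6)/m.
So |(6m - 1)/(6m + 6) − 1| < ε whenever m > (7/6)/ε.
Take N = (7/6)/ε. If m > N then |(6m - 1)/(6m + 6) − 1| ≤ (7/6)/m < ε.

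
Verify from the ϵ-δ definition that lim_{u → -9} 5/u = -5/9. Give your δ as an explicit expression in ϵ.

δ = min(9/2, (81/10)ϵ)

Suppose ϵ > 0. We seek δ > 0 such that 0 < |u + 9| < δ implies |5/u + 5/9| < ϵ.
|5/u + 5/9| = 5·|-9 − u|/(9·|u|) = 5|u + 9|/(9|u|).
Require δ ≤ 9/2 so that |u| > 9 − 9/2 = 9/2, hence 9|u| > 81/2.
Then |5/u + 5/9| < 5|u + 9|/(81/2), which is < ϵ when |u + 9| < (81/10)ϵ.
Take δ = min(9/2, (81/10)ϵ). Then 0 < |u + 9| < δ gives both |u + 9| < 9/2 and |u + 9| < (81/10)ϵ, so |5/u + 5/9| < ϵ.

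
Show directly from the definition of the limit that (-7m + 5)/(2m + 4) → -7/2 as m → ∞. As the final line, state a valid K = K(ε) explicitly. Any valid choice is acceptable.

K = (19/2)/ε

Let ε > 0 be given. For m ≥ 1, |(-7m + 5)/(2m + 4) + 7/2| = |38|/(2(2m + 4)) = 38/(2(2m + 4)).
Since 2m + 4 ≥ 2m for m ≥ 1, this is ≤ 38/(2·2m) = (19/2)/m.
So |(-7m + 5)/(2m + 4) + 7/2| < ε whenever m > (19/2)/ε.
Take K = (19/2)/ε. If m > K then |(-7m + 5)/(2m + 4) + 7/2| ≤ (19/2)/m < ε.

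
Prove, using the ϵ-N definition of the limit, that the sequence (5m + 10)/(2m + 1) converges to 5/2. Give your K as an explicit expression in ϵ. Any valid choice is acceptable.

Let ϵ > 0 be given. For m ≥ 1, |(5m + 10)/(2m + 1) − (5/2)| = |15|/(2(2m + 1)) = 15/(2(2m + 1)).
Since 2m + 1 ≥ 2m for m ≥ 1, this is ≤ 15/(2·2m) = (15/4)/m.
So |(5m + 10)/(2m + 1) − (5/2)| < ϵ whenever m > (15/4)/ϵ.
Take K = (15/4)/ϵ. If m > K then |(5m + 10)/(2m + 1) − (5/2)| ≤ (15/4)/m < ϵ.

K = (15/4)/ϵ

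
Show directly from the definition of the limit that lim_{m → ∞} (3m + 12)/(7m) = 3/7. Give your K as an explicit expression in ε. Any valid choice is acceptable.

Let ε > 0. For m ≥ 1, |(3m + 12)/(7m) − (3/7)| = |84|/(7(7m)) = 84/(7(7m)).
Since 7m ≥ 7m for m ≥ 1, this is ≤ 84/(7·7m) = (12/7)/m.
So |(3m + 12)/(7m) − (3/7)| < ε whenever m > (12/7)/ε.
Take K = (12/7)/ε. If m > K then |(3m + 12)/(7m) − (3/7)| ≤ (12/7)/m < ε.

K = (12/7)/ε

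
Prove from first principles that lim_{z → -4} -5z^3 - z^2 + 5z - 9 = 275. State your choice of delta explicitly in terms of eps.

delta = min(1, eps/291)

Let eps > 0 be given. We want delta > 0 such that 0 < |z + 4| < delta implies |(-5z^3 - z^2 + 5z - 9) − 275| < eps.
(-5z^3 - z^2 + 5z - 9) − 275 = -5z^3 - z^2 + 5z - 284 = (z + 4)(-5z^2 + 19z - 71).
So |(-5z^3 - z^2 + 5z - 9) − 275| = |z + 4|·|-5z^2 + 19z - 71|.
Require delta ≤ 1. Then |z + 4| < 1 gives |z| < 5, and by the triangle inequality |-5z^2 + 19z - 71| ≤ 5·5^2 + 19·5 + 71 = 291.
Hence |(-5z^3 - z^2 + 5z - 9) − 275| ≤ 291|z + 4| < eps provided |z + 4| < eps/291.
Choosing delta = min(1, eps/291) ensures both conditions, hence |(-5z^3 - z^2 + 5z - 9) − 275| < eps.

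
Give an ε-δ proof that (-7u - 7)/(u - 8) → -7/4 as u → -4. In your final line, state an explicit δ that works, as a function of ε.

Fix ε > 0. We want δ > 0 with 0 < |u + 4| < δ ⇒ |(-7u - 7)/(u - 8) + 7/4| < ε.
Combining over a common denominator, (-7u - 7)/(u - 8) + 7/4 = [(-7u - 7)·(-12) − 21·(u - 8)] / [(-12)·(u - 8)] = 63(u + 4) / ((-12)(u - 8)).
So |(-7u - 7)/(u - 8) + 7/4| = 63|u + 4| / (12·|u − 8|).
Restrict δ ≤ 6. Then |u + 4| < 6 gives |u − 8| = |(u + 4) + (-12)| ≥ 12 − 6 = 6.
Hence |(-7u - 7)/(u - 8) + 7/4| < 63|u + 4|/(12·6) = (7/8)|u + 4|, which is < ε once |u + 4| < (8/7)ε.
Take δ = min(6, (8/7)ε). Then 0 < |u + 4| < δ forces both bounds, so |(-7u - 7)/(u - 8) + 7/4| < ε.

δ = min(6, (8/7)ε)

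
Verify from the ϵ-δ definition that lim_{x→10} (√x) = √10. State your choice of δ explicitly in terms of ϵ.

δ = min(10, √10·ϵ)

Let ϵ > 0 be given. We want δ > 0 such that 0 < |x − 10| < δ implies |√x − √10| < ϵ.
Multiplying by the conjugate, |√x − √10| = |x − 10|/(√x + √10).
Restrict δ ≤ 10 so that |x − 10| < 10 forces x > 0, and then √x + √10 > √10.
Hence |√x − √10| < |x − 10|/√10, which is < ϵ once |x − 10| < √10·ϵ.
Take δ = min(10, √10·ϵ). If 0 < |x − 10| < δ then x > 0 and |√x − √10| < |x − 10|/√10 < ϵ.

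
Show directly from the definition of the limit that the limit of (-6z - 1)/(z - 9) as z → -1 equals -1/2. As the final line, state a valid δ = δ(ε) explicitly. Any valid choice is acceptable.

Suppose ε > 0. We want δ > 0 with 0 < |z + 1| < δ ⇒ |(-6z - 1)/(z - 9) + 1/2| < ε.
Combining over a common denominator, (-6z - 1)/(z - 9) + 1/2 = [(-6z - 1)·(-10) − 5·(z - 9)] / [(-10)·(z - 9)] = 55(z + 1) / ((-10)(z - 9)).
So |(-6z - 1)/(z - 9) + 1/2| = 55|z + 1| / (10·|z − 9|).
Require δ ≤ 5, so |z − 9| ≥ |-10| − |z + 1| > 10 − 5 = 5.
Hence |(-6z - 1)/(z - 9) + 1/2| < 55|z + 1|/(10·5) = (11/10)|z + 1|, which is < ε once |z + 1| < (10/11)ε.
Take δ = min(5, (10/11)ε). Then 0 < |z + 1| < δ forces both bounds, so |(-6z - 1)/(z - 9) + 1/2| < ε.

δ = min(5, (10/11)ε)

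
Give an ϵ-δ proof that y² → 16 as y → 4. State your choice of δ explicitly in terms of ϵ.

δ = min(2, ϵ/10)

Suppose ϵ > 0. We seek δ > 0 with 0 < |y − 4| < δ ⇒ |y² − 16| < ϵ.
Factor: y² − 16 = (y − 4)(y + 4), so |y² − 16| = |y − 4|·|y + 4|.
Restrict δ ≤ 2. Then |y − 4| < 2 gives |y| < 6, so by the triangle inequality |y + 4| ≤ 6 + 4 = 10.
Hence |y² − 16| ≤ 10|y − 4|, which is < ϵ once |y − 4| < ϵ/10.
Take δ = min(2, ϵ/10). If 0 < |y − 4| < δ then both bounds hold and |y² − 16| ≤ 10|y − 4| < 10·(ϵ/10) = ϵ.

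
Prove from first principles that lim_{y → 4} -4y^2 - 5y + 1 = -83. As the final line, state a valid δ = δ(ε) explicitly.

Suppose ε > 0. We want δ > 0 such that 0 < |y − 4| < δ implies |(-4y^2 - 5y + 1) + 83| < ε.
(-4y^2 - 5y + 1) + 83 = -4y^2 - 5y + 84 = (y − 4)(-4y - 21).
So |(-4y^2 - 5y + 1) + 83| = |y − 4|·|-4y - 21|.
Require δ ≤ 2. Then |y − 4| < 2 gives |y| < 6, and by the triangle inequality |-4y - 21| ≤ 4·6 + 21 = 45.
Hence |(-4y^2 - 5y + 1) + 83| ≤ 45|y − 4| < ε provided |y − 4| < ε/45.
Choosing δ = min(2, ε/45) ensures both conditions, hence |(-4y^2 - 5y + 1) + 83| < ε.

δ = min(2, ε/45)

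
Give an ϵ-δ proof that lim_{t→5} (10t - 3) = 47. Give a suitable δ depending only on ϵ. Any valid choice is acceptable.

δ = ϵ/10

Suppose ϵ > 0. We need δ > 0 so that 0 < |t − 5| < δ implies |(10t - 3) − 47| < ϵ.
Since (10t - 3) − 47 = 10(t − 5), we have |(10t - 3) − 47| = 10|t − 5|.
So 10|t − 5| < ϵ exactly when |t − 5| < ϵ/10.
Take δ = ϵ/10. If 0 < |t − 5| < δ then |(10t - 3) − 47| = 10|t − 5| < 10·(ϵ/10) = ϵ.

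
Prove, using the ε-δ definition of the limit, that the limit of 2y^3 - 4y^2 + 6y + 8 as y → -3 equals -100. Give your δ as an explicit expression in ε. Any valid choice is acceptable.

δ = min(1, ε/108)

Let ε > 0 be given. We want δ > 0 such that 0 < |y + 3| < δ implies |(2y^3 - 4y^2 + 6y + 8) + 100| < ε.
(2y^3 - 4y^2 + 6y + 8) + 100 = 2y^3 - 4y^2 + 6y + 108 = (y + 3)(2y^2 - 10y + 36).
So |(2y^3 - 4y^2 + 6y + 8) + 100| = |y + 3|·|2y^2 - 10y + 36|.
Require δ ≤ 1. Then |y + 3| < 1 gives |y| < 4, and by the triangle inequality |2y^2 - 10y + 36| ≤ 2·4^2 + 10·4 + 36 = 108.
Hence |(2y^3 - 4y^2 + 6y + 8) + 100| ≤ 108|y + 3| < ε provided |y + 3| < ε/108.
Take δ = min(1, ε/108). Then 0 < |y + 3| < δ gives both |y + 3| < 1 and |y + 3| < ε/108, so |(2y^3 - 4y^2 + 6y + 8) + 100| < ε.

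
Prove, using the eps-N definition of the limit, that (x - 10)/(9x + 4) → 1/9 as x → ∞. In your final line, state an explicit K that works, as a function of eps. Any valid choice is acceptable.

K = (94/81)/eps

Let eps > 0 be given. We seek K > 0 such that x > K implies |(x - 10)/(9x + 4) − (1/9)| < eps.
(x - 10)/(9x + 4) − (1/9) = (9(x - 10) − (9x + 4)) / (9(9x + 4)) = -94/(9(9x + 4)).
For x > 0 we have 9x + 4 > 9x, so |(x - 10)/(9x + 4) − (1/9)| = 94/(9(9x + 4)) < 94/(9·9x) = (94/81)/x.
Thus |(x - 10)/(9x + 4) − (1/9)| < eps whenever x > (94/81)/eps.
Take K = (94/81)/eps. If x > K then |(x - 10)/(9x + 4) − (1/9)| < (94/81)/x < eps.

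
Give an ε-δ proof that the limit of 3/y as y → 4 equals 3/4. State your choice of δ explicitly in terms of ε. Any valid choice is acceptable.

Fix ε > 0. We seek δ > 0 such that 0 < |y − 4| < δ implies |3/y − (3/4)| < ε.
|3/y − (3/4)| = 3·|4 − y|/(4·|y|) = 3|y − 4|/(4|y|).
Require δ ≤ 2 so that |y| > 4 − 2 = 2, hence 4|y| > 8.
Then |3/y − (3/4)| < 3|y − 4|/8, which is < ε when |y − 4| < (8/3)ε.
Take δ = min(2, (8/3)ε). Then 0 < |y − 4| < δ gives both |y − 4| < 2 and |y − 4| < (8/3)ε, so |3/y − (3/4)| < ε.

δ = min(2, (8/3)ε)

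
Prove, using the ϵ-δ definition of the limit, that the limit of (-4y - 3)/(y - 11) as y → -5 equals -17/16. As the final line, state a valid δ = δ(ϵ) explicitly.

δ = min(8, (128/47)ϵ)

Fix ϵ > 0. We want δ > 0 with 0 < |y + 5| < δ ⇒ |(-4y - 3)/(y - 11) + 17/16| < ϵ.
Combining over a common denominator, (-4y - 3)/(y - 11) + 17/16 = [(-4y - 3)·(-16) − 17·(y - 11)] / [(-16)·(y - 11)] = 47(y + 5) / ((-16)(y - 11)).
So |(-4y - 3)/(y - 11) + 17/16| = 47|y + 5| / (16·|y − 11|).
Restrict δ ≤ 8. Then |y + 5| < 8 gives |y − 11| = |(y + 5) + (-16)| ≥ 16 − 8 = 8.
Hence |(-4y - 3)/(y - 11) + 17/16| < 47|y + 5|/(16·8) = (47/128)|y + 5|, which is < ϵ once |y + 5| < (128/47)ϵ.
Take δ = min(8, (128/47)ϵ). Then 0 < |y + 5| < δ forces both bounds, so |(-4y - 3)/(y - 11) + 17/16| < ϵ.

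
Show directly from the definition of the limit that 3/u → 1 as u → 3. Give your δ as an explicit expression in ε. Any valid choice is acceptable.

Suppose ε > 0. We seek δ > 0 such that 0 < |u − 3| < δ implies |3/u − 1| < ε.
|3/u − 1| = 3·|3 − u|/(3·|u|) = 3|u − 3|/(3|u|).
Require δ ≤ 3/2 so that |u| > 3 − 3/2 = 3/2, hence 3|u| > 9/2.
Then |3/u − 1| < 3|u − 3|/(9/2), which is < ε when |u − 3| < (3/2)ε.
Take δ = min(3/2, (3/2)ε). Then 0 < |u − 3| < δ gives both |u − 3| < 3/2 and |u − 3| < (3/2)ε, so |3/u − 1| < ε.

δ = min(3/2, (3/2)ε)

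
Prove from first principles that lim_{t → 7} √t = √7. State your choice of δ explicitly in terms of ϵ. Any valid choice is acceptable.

δ = min(7, √7·ϵ)

Suppose ϵ > 0. We want δ > 0 such that 0 < |t − 7| < δ implies |√t − √7| < ϵ.
Multiplying by the conjugate, |√t − √7| = |t − 7|/(√t + √7).
Restrict δ ≤ 7 so that |t − 7| < 7 forces t > 0, and then √t + √7 > √7.
Hence |√t − √7| < |t − 7|/√7, which is < ϵ once |t − 7| < √7·ϵ.
Take δ = min(7, √7·ϵ). If 0 < |t − 7| < δ then t > 0 and |√t − √7| < |t − 7|/√7 < ϵ.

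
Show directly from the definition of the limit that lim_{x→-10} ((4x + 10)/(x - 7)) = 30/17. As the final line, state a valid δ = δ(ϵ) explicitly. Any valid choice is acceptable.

Let ϵ > 0 be given. We want δ > 0 with 0 < |x + 10| < δ ⇒ |(4x + 10)/(x - 7) − (30/17)| < ϵ.
Combining over a common denominator, (4x + 10)/(x - 7) − (30/17) = [(4x + 10)·(-17) − (-30)·(x - 7)] / [(-17)·(x - 7)] = -38(x + 10) / ((-17)(x - 7)).
So |(4x + 10)/(x - 7) − (30/17)| = 38|x + 10| / (17·|x − 7|).
Restrict δ ≤ 17/2. Then |x + 10| < 17/2 gives |x − 7| = |(x + 10) + (-17)| ≥ 17 − 17/2 = 17/2.
Hence |(4x + 10)/(x - 7) − (30/17)| < 38|x + 10|/(17·(17/2)) = (76/289)|x + 10|, which is < ϵ once |x + 10| < (289/76)ϵ.
Take δ = min(17/2, (289/76)ϵ). Then 0 < |x + 10| < δ forces both bounds, so |(4x + 10)/(x - 7) − (30/17)| < ϵ.

δ = min(17/2, (289/76)ϵ)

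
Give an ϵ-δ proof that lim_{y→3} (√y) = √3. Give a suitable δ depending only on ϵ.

δ = min(3, √3·ϵ)

Fix ϵ > 0. We want δ > 0 such that 0 < |y − 3| < δ implies |√y − √3| < ϵ.
Rationalise: √y − √3 = (y − 3)/(√y + √3), so |√y − √3| = |y − 3|/(√y + √3).
Restrict δ ≤ 3 so that |y − 3| < 3 forces y > 0, and then √y + √3 > √3.
Hence |√y − √3| < |y − 3|/√3, which is < ϵ once |y − 3| < √3·ϵ.
Take δ = min(3, √3·ϵ). If 0 < |y − 3| < δ then y > 0 and |√y − √3| < |y − 3|/√3 < ϵ.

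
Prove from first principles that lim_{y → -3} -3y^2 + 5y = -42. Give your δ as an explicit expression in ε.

Let ε > 0 be given. We want δ > 0 such that 0 < |y + 3| < δ implies |(-3y^2 + 5y) + 42| < ε.
(-3y^2 + 5y) + 42 = -3y^2 + 5y + 42 = (y + 3)(-3y + 14).
So |(-3y^2 + 5y) + 42| = |y + 3|·|-3y + 14|.
Assume first that |y + 3| < 2, so |y| < 5. Then |-3y + 14| ≤ 3·5 + 14 = 29.
Hence |(-3y^2 + 5y) + 42| ≤ 29|y + 3| < ε provided |y + 3| < ε/29.
Choosing δ = min(2, ε/29) ensures both conditions, hence |(-3y^2 + 5y) + 42| < ε.

δ = min(2, ε/29)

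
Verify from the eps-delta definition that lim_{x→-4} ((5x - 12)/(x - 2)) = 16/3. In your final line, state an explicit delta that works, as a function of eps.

Fix eps > 0. We want delta > 0 with 0 < |x + 4| < delta ⇒ |(5x - 12)/(x - 2) − (16/3)| < eps.
Combining over a common denominator, (5x - 12)/(x - 2) − (16/3) = [(5x - 12)·(-6) − (-32)·(x - 2)] / [(-6)·(x - 2)] = 2(x + 4) / ((-6)(x - 2)).
So |(5x - 12)/(x - 2) − (16/3)| = 2|x + 4| / (6·|x − 2|).
Require delta ≤ 3, so |x − 2| ≥ |-6| − |x + 4| > 6 − 3 = 3.
Hence |(5x - 12)/(x - 2) − (16/3)| < 2|x + 4|/(6·3) = (1/9)|x + 4|, which is < eps once |x + 4| < 9eps.
Take delta = min(3, 9eps). Then 0 < |x + 4| < delta forces both bounds, so |(5x - 12)/(x - 2) − (16/3)| < eps.

delta = min(3, 9eps)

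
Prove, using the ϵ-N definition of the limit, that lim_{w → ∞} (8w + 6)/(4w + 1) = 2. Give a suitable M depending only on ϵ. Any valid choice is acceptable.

M = 1/ϵ

Suppose ϵ > 0. We seek M > 0 such that w > M implies |(8w + 6)/(4w + 1) − 2| < ϵ.
(8w + 6)/(4w + 1) − 2 = (4(8w + 6) − 8(4w + 1)) / (4(4w + 1)) = 16/(4(4w + 1)).
For w > 0 we have 4w + 1 > 4w, so |(8w + 6)/(4w + 1) − 2| = 16/(4(4w + 1)) < 16/(4·4w) = 1/w.
Thus |(8w + 6)/(4w + 1) − 2| < ϵ whenever w > 1/ϵ.
Take M = 1/ϵ. If w > M then |(8w + 6)/(4w + 1) − 2| < 1/w < ϵ.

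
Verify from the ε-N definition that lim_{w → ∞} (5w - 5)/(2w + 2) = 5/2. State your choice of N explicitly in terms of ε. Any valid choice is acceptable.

Let ε > 0. We seek N > 0 such that w > N implies |(5w - 5)/(2w + 2) − (5/2)| < ε.
(5w - 5)/(2w + 2) − (5/2) = (2(5w - 5) − 5(2w + 2)) / (2(2w + 2)) = -20/(2(2w + 2)).
For w > 0 we have 2w + 2 > 2w, so |(5w - 5)/(2w + 2) − (5/2)| = 20/(2(2w + 2)) < 20/(2·2w) = 5/w.
Thus |(5w - 5)/(2w + 2) − (5/2)| < ε whenever w > 5/ε.
Take N = 5/ε. If w > N then |(5w - 5)/(2w + 2) − (5/2)| < 5/w < ε.

N = 5/ε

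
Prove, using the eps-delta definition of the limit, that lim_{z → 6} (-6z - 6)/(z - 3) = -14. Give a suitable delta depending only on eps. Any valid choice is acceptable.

delta = min(3/2, (3/16)eps)

Fix eps > 0. We want delta > 0 with 0 < |z − 6| < delta ⇒ |(-6z - 6)/(z - 3) + 14| < eps.
Combining over a common denominator, (-6z - 6)/(z - 3) + 14 = [(-6z - 6)·3 − (-42)·(z - 3)] / [3·(z - 3)] = 24(z − 6) / (3(z - 3)).
So |(-6z - 6)/(z - 3) + 14| = 24|z − 6| / (3·|z − 3|).
Require delta ≤ 3/2, so |z − 3| ≥ |3| − |z − 6| > 3 − 3/2 = 3/2.
Hence |(-6z - 6)/(z - 3) + 14| < 24|z − 6|/(3·(3/2)) = (16/3)|z − 6|, which is < eps once |z − 6| < (3/16)eps.
Take delta = min(3/2, (3/16)eps). Then 0 < |z − 6| < delta forces both bounds, so |(-6z - 6)/(z - 3) + 14| < eps.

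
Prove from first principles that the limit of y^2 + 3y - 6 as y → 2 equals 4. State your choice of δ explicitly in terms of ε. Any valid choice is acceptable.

δ = min(1, ε/8)

Fix ε > 0. We want δ > 0 such that 0 < |y − 2| < δ implies |(y^2 + 3y - 6) − 4| < ε.
(y^2 + 3y - 6) − 4 = y^2 + 3y - 10 = (y − 2)(y + 5).
So |(y^2 + 3y - 6) − 4| = |y − 2|·|y + 5|.
Require δ ≤ 1. Then |y − 2| < 1 gives |y| < 3, and by the triangle inequality |y + 5| ≤ 3 + 5 = 8.
Hence |(y^2 + 3y - 6) − 4| ≤ 8|y − 2| < ε provided |y − 2| < ε/8.
Choosing δ = min(1, ε/8) ensures both conditions, hence |(y^2 + 3y - 6) − 4| < ε.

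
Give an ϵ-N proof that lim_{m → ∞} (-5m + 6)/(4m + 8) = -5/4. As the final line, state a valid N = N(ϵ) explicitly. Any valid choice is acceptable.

Fix ϵ > 0. For m ≥ 1, |(-5m + 6)/(4m + 8) + 5/4| = |64|/(4(4m + 8)) = 64/(4(4m + 8)).
Since 4m + 8 ≥ 4m for m ≥ 1, this is ≤ 64/(4·4m) = 4/m.
So |(-5m + 6)/(4m + 8) + 5/4| < ϵ whenever m > 4/ϵ.
Take N = 4/ϵ. If m > N then |(-5m + 6)/(4m + 8) + 5/4| ≤ 4/m < ϵ.

N = 4/ϵ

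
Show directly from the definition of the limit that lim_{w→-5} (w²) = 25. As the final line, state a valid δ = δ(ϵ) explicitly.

δ = min(1, ϵ/11)

Suppose ϵ > 0. We seek δ > 0 with 0 < |w + 5| < δ ⇒ |w² − 25| < ϵ.
Factor: w² − 25 = (w + 5)(w - 5), so |w² − 25| = |w + 5|·|w - 5|.
Impose δ ≤ 1 so that |w| < 6; then |w - 5| ≤ 11.
Hence |w² − 25| ≤ 11|w + 5|, which is < ϵ once |w + 5| < ϵ/11.
Take δ = min(1, ϵ/11). If 0 < |w + 5| < δ then both bounds hold and |w² − 25| ≤ 11|w + 5| < 11·(ϵ/11) = ϵ.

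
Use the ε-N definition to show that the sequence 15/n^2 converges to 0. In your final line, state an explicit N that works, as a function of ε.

Fix ε > 0. For n ≥ 1, |15/n^2 − 0| = 15/n^2.
15/n^2 < ε ⇔ n^2 > 15/ε ⇔ n > (15/ε)^{1/2}.
Take N = (15/ε)^{1/2}. Then n > N implies 15/n^2 < ε.

N = (15/ε)^{1/2}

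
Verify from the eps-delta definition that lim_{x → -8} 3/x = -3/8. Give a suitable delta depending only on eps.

Let eps > 0. We seek delta > 0 such that 0 < |x + 8| < delta implies |3/x + 3/8| < eps.
|3/x + 3/8| = 3·|-8 − x|/(8·|x|) = 3|x + 8|/(8|x|).
Restrict delta ≤ 4. Then |x + 8| < 4 gives |x| > 4, so 8|x| > 32.
Then |3/x + 3/8| < 3|x + 8|/32, which is < eps when |x + 8| < (32/3)eps.
Take delta = min(4, (32/3)eps). Then 0 < |x + 8| < delta gives both |x + 8| < 4 and |x + 8| < (32/3)eps, so |3/x + 3/8| < eps.

delta = min(4, (32/3)eps)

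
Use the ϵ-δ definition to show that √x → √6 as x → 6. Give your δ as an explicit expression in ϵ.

δ = min(6, √6·ϵ)

Let ϵ > 0 be given. We want δ > 0 such that 0 < |x − 6| < δ implies |√x − √6| < ϵ.
Rationalise: √x − √6 = (x − 6)/(√x + √6), so |√x − √6| = |x − 6|/(√x + √6).
Restrict δ ≤ 6 so that |x − 6| < 6 forces x > 0, and then √x + √6 > √6.
Hence |√x − √6| < |x − 6|/√6, which is < ϵ once |x − 6| < √6·ϵ.
Take δ = min(6, √6·ϵ). If 0 < |x − 6| < δ then x > 0 and |√x − √6| < |x − 6|/√6 < ϵ.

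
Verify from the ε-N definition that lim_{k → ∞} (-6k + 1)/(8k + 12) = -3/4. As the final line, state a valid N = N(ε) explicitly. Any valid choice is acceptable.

N = (5/4)/ε

Let ε > 0. For k ≥ 1, |(-6k + 1)/(8k + 12) + 3/4| = |80|/(8(8k + 12)) = 80/(8(8k + 12)).
Since 8k + 12 ≥ 8k for k ≥ 1, this is ≤ 80/(8·8k) = (5/4)/k.
So |(-6k + 1)/(8k + 12) + 3/4| < ε whenever k > (5/4)/ε.
Take N = (5/4)/ε. If k > N then |(-6k + 1)/(8k + 12) + 3/4| ≤ (5/4)/k < ε.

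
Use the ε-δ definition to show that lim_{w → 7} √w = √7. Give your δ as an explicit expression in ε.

δ = min(7, √7·ε)

Let ε > 0 be given. We want δ > 0 such that 0 < |w − 7| < δ implies |√w − √7| < ε.
Multiplying by the conjugate, |√w − √7| = |w − 7|/(√w + √7).
Restrict δ ≤ 7 so that |w − 7| < 7 forces w > 0, and then √w + √7 > √7.
Hence |√w − √7| < |w − 7|/√7, which is < ε once |w − 7| < √7·ε.
Take δ = min(7, √7·ε). If 0 < |w − 7| < δ then w > 0 and |√w − √7| < |w − 7|/√7 < ε.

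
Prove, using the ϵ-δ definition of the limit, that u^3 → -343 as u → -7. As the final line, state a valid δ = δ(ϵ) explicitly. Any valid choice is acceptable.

Let ϵ > 0 be given. We seek δ > 0 with 0 < |u + 7| < δ ⇒ |u^3 + 343| < ϵ.
Factor: u^3 + 343 = (u + 7)(u^2 - 7u + 49), so |u^3 + 343| = |u + 7|·|u^2 - 7u + 49|.
Impose δ ≤ 1 so that |u| < 8; then |u^2 - 7u + 49| ≤ 169.
Hence |u^3 + 343| ≤ 169|u + 7|, which is < ϵ once |u + 7| < ϵ/169.
Take δ = min(1, ϵ/169). If 0 < |u + 7| < δ then both bounds hold and |u^3 + 343| ≤ 169|u + 7| < 169·(ϵ/169) = ϵ.

δ = min(1, ϵ/169)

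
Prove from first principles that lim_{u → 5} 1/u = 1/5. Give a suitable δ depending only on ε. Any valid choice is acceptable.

Let ε > 0. We seek δ > 0 such that 0 < |u − 5| < δ implies |1/u − (1/5)| < ε.
|1/u − (1/5)| = |5 − u|/(5·|u|) = |u − 5|/(5|u|).
Restrict δ ≤ 5/2. Then |u − 5| < 5/2 gives |u| > 5/2, so 5|u| > 25/2.
Then |1/u − (1/5)| < |u − 5|/(25/2), which is < ε when |u − 5| < (25/2)ε.
Take δ = min(5/2, (25/2)ε). Then 0 < |u − 5| < δ gives both |u − 5| < 5/2 and |u − 5| < (25/2)ε, so |1/u − (1/5)| < ε.

δ = min(5/2, (25/2)ε)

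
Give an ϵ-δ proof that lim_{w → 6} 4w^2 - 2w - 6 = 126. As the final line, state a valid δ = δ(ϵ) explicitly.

Let ϵ > 0 be given. We want δ > 0 such that 0 < |w − 6| < δ implies |(4w^2 - 2w - 6) − 126| < ϵ.
(4w^2 - 2w - 6) − 126 = 4w^2 - 2w - 132 = (w − 6)(4w + 22).
So |(4w^2 - 2w - 6) − 126| = |w − 6|·|4w + 22|.
Require δ ≤ 2. Then |w − 6| < 2 gives |w| < 8, and by the triangle inequality |4w + 22| ≤ 4·8 + 22 = 54.
Hence |(4w^2 - 2w - 6) − 126| ≤ 54|w − 6| < ϵ provided |w − 6| < ϵ/54.
Take δ = min(2, ϵ/54). Then 0 < |w − 6| < δ gives both |w − 6| < 2 and |w − 6| < ϵ/54, so |(4w^2 - 2w - 6) − 126| < ϵ.

δ = min(2, ϵ/54)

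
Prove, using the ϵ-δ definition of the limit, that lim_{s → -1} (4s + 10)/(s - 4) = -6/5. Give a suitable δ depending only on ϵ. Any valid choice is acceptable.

Suppose ϵ > 0. We want δ > 0 with 0 < |s + 1| < δ ⇒ |(4s + 10)/(s - 4) + 6/5| < ϵ.
Combining over a common denominator, (4s + 10)/(s - 4) + 6/5 = [(4s + 10)·(-5) − 6·(s - 4)] / [(-5)·(s - 4)] = -26(s + 1) / ((-5)(s - 4)).
So |(4s + 10)/(s - 4) + 6/5| = 26|s + 1| / (5·|s − 4|).
Require δ ≤ 5/2, so |s − 4| ≥ |-5| − |s + 1| > 5 − 5/2 = 5/2.
Hence |(4s + 10)/(s - 4) + 6/5| < 26|s + 1|/(5·(5/2)) = (52/25)|s + 1|, which is < ϵ once |s + 1| < (25/52)ϵ.
Take δ = min(5/2, (25/52)ϵ). Then 0 < |s + 1| < δ forces both bounds, so |(4s + 10)/(s - 4) + 6/5| < ϵ.

δ = min(5/2, (25/52)ϵ)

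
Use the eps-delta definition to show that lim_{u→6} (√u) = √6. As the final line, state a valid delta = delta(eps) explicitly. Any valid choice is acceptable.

delta = min(6, √6·eps)

Let eps > 0 be given. We want delta > 0 such that 0 < |u − 6| < delta implies |√u − √6| < eps.
Rationalise: √u − √6 = (u − 6)/(√u + √6), so |√u − √6| = |u − 6|/(√u + √6).
Restrict delta ≤ 6 so that |u − 6| < 6 forces u > 0, and then √u + √6 > √6.
Hence |√u − √6| < |u − 6|/√6, which is < eps once |u − 6| < √6·eps.
Take delta = min(6, √6·eps). If 0 < |u − 6| < delta then u > 0 and |√u − √6| < |u − 6|/√6 < eps.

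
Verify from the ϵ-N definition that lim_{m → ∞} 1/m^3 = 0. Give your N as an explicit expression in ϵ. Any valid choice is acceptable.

Suppose ϵ > 0. For m ≥ 1, |1/m^3 − 0| = 1/m^3.
1/m^3 < ϵ ⇔ m^3 > 1/ϵ ⇔ m > (1/ϵ)^{1/3}.
Take N = (1/ϵ)^{1/3}. Then m > N implies 1/m^3 < ϵ.

N = (1/ϵ)^{1/3}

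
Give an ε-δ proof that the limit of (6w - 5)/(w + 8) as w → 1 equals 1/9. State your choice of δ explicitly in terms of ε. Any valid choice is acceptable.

δ = min(9/2, (81/106)ε)

Let ε > 0 be given. We want δ > 0 with 0 < |w − 1| < δ ⇒ |(6w - 5)/(w + 8) − (1/9)| < ε.
Combining over a common denominator, (6w - 5)/(w + 8) − (1/9) = [(6w - 5)·9 − 1·(w + 8)] / [9·(w + 8)] = 53(w − 1) / (9(w + 8)).
So |(6w - 5)/(w + 8) − (1/9)| = 53|w − 1| / (9·|w + 8|).
Restrict δ ≤ 9/2. Then |w − 1| < 9/2 gives |w + 8| = |(w − 1) + 9| ≥ 9 − 9/2 = 9/2.
Hence |(6w - 5)/(w + 8) − (1/9)| < 53|w − 1|/(9·(9/2)) = (106/81)|w − 1|, which is < ε once |w − 1| < (81/106)ε.
Take δ = min(9/2, (81/106)ε). Then 0 < |w − 1| < δ forces both bounds, so |(6w - 5)/(w + 8) − (1/9)| < ε.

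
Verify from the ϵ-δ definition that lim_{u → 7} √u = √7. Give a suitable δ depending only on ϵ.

δ = min(7, √7·ϵ)

Fix ϵ > 0. We want δ > 0 such that 0 < |u − 7| < δ implies |√u − √7| < ϵ.
Multiplying by the conjugate, |√u − √7| = |u − 7|/(√u + √7).
Restrict δ ≤ 7 so that |u − 7| < 7 forces u > 0, and then √u + √7 > √7.
Hence |√u − √7| < |u − 7|/√7, which is < ϵ once |u − 7| < √7·ϵ.
Take δ = min(7, √7·ϵ). If 0 < |u − 7| < δ then u > 0 and |√u − √7| < |u − 7|/√7 < ϵ.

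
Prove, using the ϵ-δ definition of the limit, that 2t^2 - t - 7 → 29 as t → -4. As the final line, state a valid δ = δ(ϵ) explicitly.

δ = min(2, ϵ/21)

Let ϵ > 0 be given. We want δ > 0 such that 0 < |t + 4| < δ implies |(2t^2 - t - 7) − 29| < ϵ.
(2t^2 - t - 7) − 29 = 2t^2 - t - 36 = (t + 4)(2t - 9).
So |(2t^2 - t - 7) − 29| = |t + 4|·|2t - 9|.
Assume first that |t + 4| < 2, so |t| < 6. Then |2t - 9| ≤ 2·6 + 9 = 21.
Hence |(2t^2 - t - 7) − 29| ≤ 21|t + 4| < ϵ provided |t + 4| < ϵ/21.
Take δ = min(2, ϵ/21). Then 0 < |t + 4| < δ gives both |t + 4| < 2 and |t + 4| < ϵ/21, so |(2t^2 - t - 7) − 29| < ϵ.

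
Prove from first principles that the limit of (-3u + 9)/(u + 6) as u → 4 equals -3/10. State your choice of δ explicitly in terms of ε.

δ = min(5, (50/27)ε)

Suppose ε > 0. We want δ > 0 with 0 < |u − 4| < δ ⇒ |(-3u + 9)/(u + 6) + 3/10| < ε.
Combining over a common denominator, (-3u + 9)/(u + 6) + 3/10 = [(-3u + 9)·10 − (-3)·(u + 6)] / [10·(u + 6)] = -27(u − 4) / (10(u + 6)).
So |(-3u + 9)/(u + 6) + 3/10| = 27|u − 4| / (10·|u + 6|).
Require δ ≤ 5, so |u + 6| ≥ |10| − |u − 4| > 10 − 5 = 5.
Hence |(-3u + 9)/(u + 6) + 3/10| < 27|u − 4|/(10·5) = (27/50)|u − 4|, which is < ε once |u − 4| < (50/27)ε.
Take δ = min(5, (50/27)ε). Then 0 < |u − 4| < δ forces both bounds, so |(-3u + 9)/(u + 6) + 3/10| < ε.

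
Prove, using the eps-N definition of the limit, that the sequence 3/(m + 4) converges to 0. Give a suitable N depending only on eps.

Suppose eps > 0. For m ≥ 1, |3/(m + 4) − 0| = 3/(m + 4) ≤ 3/m.
We need 3/m < eps, i.e. m > 3/eps.
Take N = 3/eps. If m > N then |3/(m + 4)| ≤ 3/m < eps.

N = 3/eps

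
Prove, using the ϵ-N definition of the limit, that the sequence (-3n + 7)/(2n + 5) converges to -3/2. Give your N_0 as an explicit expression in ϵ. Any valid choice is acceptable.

N_0 = (29/4)/ϵ

Fix ϵ > 0. For n ≥ 1, |(-3n + 7)/(2n + 5) + 3/2| = |29|/(2(2n + 5)) = 29/(2(2n + 5)).
Since 2n + 5 ≥ 2n for n ≥ 1, this is ≤ 29/(2·2n) = (29/4)/n.
So |(-3n + 7)/(2n + 5) + 3/2| < ϵ whenever n > (29/4)/ϵ.
Take N_0 = (29/4)/ϵ. If n > N_0 then |(-3n + 7)/(2n + 5) + 3/2| ≤ (29/4)/n < ϵ.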